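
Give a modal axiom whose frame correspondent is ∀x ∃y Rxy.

A defining formula is □q → ◇q (the D axiom).
Suppose □q→◇q is valid. At any x set V(q)=W. Then □q at x, so ◇q at x, so x has a successor.

□q → ◇q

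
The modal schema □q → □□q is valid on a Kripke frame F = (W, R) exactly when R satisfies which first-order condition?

transitivity: ∀x ∀y ∀z (Rxy ∧ Ryz → Rxz)

Suppose □q→□□q is valid. Take Rxy, Ryz and set V(q)={w : Rxw}. Then □q at x, so □□q at x, so □q at y, so q at z, i.e. Rxz.
Conversely, on a frame with transitivity the schema holds at every world under every valuation.
So the correspondent is transitivity.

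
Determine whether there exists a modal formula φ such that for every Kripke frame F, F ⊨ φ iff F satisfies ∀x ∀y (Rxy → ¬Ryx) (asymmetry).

Not definable by any modal formula

Modal frame validity is preserved under surjective bounded morphisms.
The 5-cycle (worlds 0,1,2,3,4 with 0→1→2→3→4→0) is asymmetric. Mapping every world to a single reflexive point • is a surjective bounded morphism, and the reflexive point is not asymmetric (R•• but asymmetry requires ¬R••).
So the class is not modally definable.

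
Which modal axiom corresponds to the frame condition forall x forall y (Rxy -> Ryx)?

The condition is symmetry. The B schema s → □◇s defines it.
Suppose s→□◇s is valid. Take Rxy and set V(s)={x}. Then s at x, so □◇s at x, so ◇s at y, so some z with Ryz has s; z=x, i.e. Ryx.

s → □◇s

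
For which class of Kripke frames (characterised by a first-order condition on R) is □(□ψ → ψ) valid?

shift-reflexivity

This schema is the T□ axiom.
Its frame correspondent is shift-reflexivity — ∀x ∀y (Rxy → Ryy).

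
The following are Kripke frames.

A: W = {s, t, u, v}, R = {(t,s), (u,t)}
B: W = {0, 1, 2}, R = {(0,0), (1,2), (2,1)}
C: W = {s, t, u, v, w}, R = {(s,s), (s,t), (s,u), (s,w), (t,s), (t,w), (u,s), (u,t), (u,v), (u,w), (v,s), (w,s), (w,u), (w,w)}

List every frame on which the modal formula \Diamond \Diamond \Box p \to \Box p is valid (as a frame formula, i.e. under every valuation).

The schema corresponds to a generalized confluence (Geach) condition: \forall x \forall y \forall z ((x R^2 y \wedge xRz) \to \exists w (yRw \wedge z = w)).
A: fails — uR²s, uRt but no w with sRw and t=w.
B: holds.
C: fails — sR²t, sRt but no w* with tRw* and t=w*.

B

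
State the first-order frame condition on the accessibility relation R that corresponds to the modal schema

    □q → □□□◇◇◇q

∀x ∀z (xR³z → ∃w (xRw ∧ zR³w))

This is a Sahlqvist (Geach-type) schema ◇^0□^1q → □^3◇^3q.
First-order correspondent: ∀x ∀z (xR³z → ∃w (xRw ∧ zR³w)).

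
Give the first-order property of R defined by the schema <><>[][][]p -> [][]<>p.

forall x forall y forall z ((x R^2 y & x R^2 z) -> exists w (y R^3 w & zRw))

This is a Sahlqvist (Geach-type) schema ◇^2□^3p → □^2◇^1p.
First-order correspondent: forall x forall y forall z ((x R^2 y & x R^2 z) -> exists w (y R^3 w & zRw)).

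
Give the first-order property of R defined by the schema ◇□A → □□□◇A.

∀x ∀y ∀z ((xRy ∧ xR³z) → ∃w (yRw ∧ zRw))

This is a Sahlqvist (Geach-type) schema ◇^1□^1A → □^3◇^1A.
Minimal-valuation argument: fix x; take any y with xR^1y and any z with xR^3z. Set V(A) to the set of worlds R-reachable from y in exactly 1 step. Then □^1A holds at y, so the antecedent holds at x; validity forces ◇^1A at z, giving a w with zR^1w and yR^1w.
First-order correspondent: ∀x ∀y ∀z ((xRy ∧ xR³z) → ∃w (yRw ∧ zRw)).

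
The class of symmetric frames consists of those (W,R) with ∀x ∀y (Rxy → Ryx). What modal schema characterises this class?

s → □◇s

A defining formula is s → □◇s (the B axiom).
Suppose s→□◇s is valid. Take Rxy and set V(s)={x}. Then s at x, so □◇s at x, so ◇s at y, so some z with Ryz has s; z=x, i.e. Ryx.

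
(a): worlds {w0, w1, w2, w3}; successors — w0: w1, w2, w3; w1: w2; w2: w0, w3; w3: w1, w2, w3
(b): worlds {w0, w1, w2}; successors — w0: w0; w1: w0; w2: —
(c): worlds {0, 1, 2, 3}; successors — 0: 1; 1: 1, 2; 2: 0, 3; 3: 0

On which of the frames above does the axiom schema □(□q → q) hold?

(b)

Frame correspondent (Sahlqvist): ∀x ∀y (Rxy → Ryy) — i.e. shift-reflexivity.
(a): fails — Rw1w2 but not Rw2w2.
(b): condition met.
(c): fails — R12 but not R22.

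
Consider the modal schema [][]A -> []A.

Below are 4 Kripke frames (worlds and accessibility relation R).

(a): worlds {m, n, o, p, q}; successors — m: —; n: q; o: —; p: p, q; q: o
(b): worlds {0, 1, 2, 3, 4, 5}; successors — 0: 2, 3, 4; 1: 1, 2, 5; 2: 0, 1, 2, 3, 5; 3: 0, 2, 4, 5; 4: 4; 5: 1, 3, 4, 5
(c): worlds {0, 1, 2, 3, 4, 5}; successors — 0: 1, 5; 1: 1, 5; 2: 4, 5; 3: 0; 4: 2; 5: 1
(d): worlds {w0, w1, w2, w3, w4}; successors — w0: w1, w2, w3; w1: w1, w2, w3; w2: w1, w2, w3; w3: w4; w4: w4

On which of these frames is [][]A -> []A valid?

Frame correspondent (Sahlqvist): forall x forall y (Rxy -> exists z (Rxz & Rzy)) — i.e. density.
(a): fails — Rnq but no z with Rnz and Rzq.
(b): condition met.
(c): fails — R25 but no z with R2z and Rz5.
(d): condition met.
Valid on: (b), (d).

(b), (d)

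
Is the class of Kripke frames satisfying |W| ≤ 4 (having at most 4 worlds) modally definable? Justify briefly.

Not definable by any modal formula

Any modally definable frame class is closed under disjoint unions.
Any modal formula valid on each of 5 disjoint one-world frames is valid on their disjoint union (validity is preserved under disjoint unions). Each one-world frame has |W|=1≤4, but the union has |W|=5.
Hence having at most 4 worlds is not modally definable.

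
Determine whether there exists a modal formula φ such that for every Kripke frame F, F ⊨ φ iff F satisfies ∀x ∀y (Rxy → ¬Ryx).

Not modally definable

Modal frame validity is preserved under surjective bounded morphisms.
The 3-cycle (worlds a,b,c with a→b→c→a) is asymmetric. Mapping every world to a single reflexive point • is a surjective bounded morphism, and the reflexive point is not asymmetric (R•• but asymmetry requires ¬R••).
Hence asymmetry is not modally definable.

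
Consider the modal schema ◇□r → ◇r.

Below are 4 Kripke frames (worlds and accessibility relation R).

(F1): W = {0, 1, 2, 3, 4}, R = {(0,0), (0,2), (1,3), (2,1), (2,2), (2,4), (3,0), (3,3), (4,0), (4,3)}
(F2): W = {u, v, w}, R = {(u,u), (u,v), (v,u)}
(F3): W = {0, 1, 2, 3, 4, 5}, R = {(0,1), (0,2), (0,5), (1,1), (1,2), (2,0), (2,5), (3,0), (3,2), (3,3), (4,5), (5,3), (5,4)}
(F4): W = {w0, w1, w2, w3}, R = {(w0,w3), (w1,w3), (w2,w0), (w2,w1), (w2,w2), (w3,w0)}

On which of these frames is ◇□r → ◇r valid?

(F2)

The schema corresponds to a generalized confluence (Geach) condition: ∀x ∀y (xRy → ∃w (yRw ∧ xRw)).
(F1): fails — 2R1 but no w with 1Rw and 2Rw.
(F2): ✓.
(F3): fails — 0R5 but no w with 5Rw and 0Rw.
(F4): fails — w0Rw3 but no w with w3Rw and w0Rw.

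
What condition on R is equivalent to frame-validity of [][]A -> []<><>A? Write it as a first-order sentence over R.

This is a Sahlqvist (Geach-type) schema ◇^0□^2A → □^1◇^2A.
Minimal-valuation argument: fix x; take any y with xR^0y and any z with xR^1z. Set V(A) to the set of worlds R-reachable from y in exactly 2 steps. Then □^2A holds at y, so the antecedent holds at x; validity forces ◇^2A at z, giving a w with zR^2w and yR^2w.
First-order correspondent: forall x forall z (xRz -> exists w (x R^2 w & z R^2 w)).

forall x forall z (xRz -> exists w (x R^2 w & z R^2 w))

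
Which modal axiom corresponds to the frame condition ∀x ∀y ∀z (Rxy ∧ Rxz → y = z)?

The condition is partial functionality. The CD schema ◇r → □r defines it.
Suppose ◇r→□r is valid. Take Rxy, Rxz and set V(r)={y}. Then ◇r at x, so □r at x, so r at z, i.e. z=y.

◇r → □r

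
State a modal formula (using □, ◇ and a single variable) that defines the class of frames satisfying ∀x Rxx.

□q → q

A defining formula is □q → q (the T axiom).
Suppose □q→q is valid. At any x set V(q)={w : Rxw}. Then □q holds at x, so q holds at x, i.e. Rxx.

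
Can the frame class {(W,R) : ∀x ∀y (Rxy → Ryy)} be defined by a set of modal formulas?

This is a Sahlqvist condition; the T□ axiom □(□q → q) defines it.
Suppose □(□q→q) is valid. Take Rxy and set V(q)={w : Ryw}. Then at y, □q holds; since □(□q→q) at x, □q→q at y, so q at y, i.e. Ryy.

Yes, by □(□q → q)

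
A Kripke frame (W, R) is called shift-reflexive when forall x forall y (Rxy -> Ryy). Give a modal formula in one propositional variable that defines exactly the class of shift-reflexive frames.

□(□r → r)

This is shift-reflexivity; the standard corresponding axiom is T□: □(□r → r).
Suppose □(□r→r) is valid. Take Rxy and set V(r)={w : Ryw}. Then at y, □r holds; since □(□r→r) at x, □r→r at y, so r at y, i.e. Ryy.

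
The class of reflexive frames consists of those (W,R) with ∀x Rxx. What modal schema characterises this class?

A defining formula is □r → r (the T axiom).
Suppose □r→r is valid. At any x set V(r)={w : Rxw}. Then □r holds at x, so r holds at x, i.e. Rxx.

□r → r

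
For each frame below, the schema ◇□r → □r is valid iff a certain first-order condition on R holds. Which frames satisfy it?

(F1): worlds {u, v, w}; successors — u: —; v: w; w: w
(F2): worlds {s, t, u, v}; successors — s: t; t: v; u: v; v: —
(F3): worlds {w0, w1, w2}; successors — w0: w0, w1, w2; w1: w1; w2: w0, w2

Frame correspondent (Sahlqvist): ∀x ∀y ∀z (Rxy ∧ Rxz → Ryz) — i.e. the Euclidean property.
(F1): satisfies the condition.
(F2): fails — Rst and Rst but not Rtt.
(F3): fails — Rw0w1 and Rw0w0 but not Rw1w0.
Valid on: (F1).

(F1)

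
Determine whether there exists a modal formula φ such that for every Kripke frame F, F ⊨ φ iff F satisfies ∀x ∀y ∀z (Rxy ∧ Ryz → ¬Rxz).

No

If a class were modally definable it would be closed under surjective bounded morphisms (Goldblatt–Thomason).
The 3-cycle (worlds 0,1,2 with 0→1→2→0) is intransitive. Mapping every world to a single reflexive point • is a surjective bounded morphism; the reflexive point is not intransitive (R••∧R•• but R••).
So no modal formula (or set of formulas) defines exactly the intransitive frames.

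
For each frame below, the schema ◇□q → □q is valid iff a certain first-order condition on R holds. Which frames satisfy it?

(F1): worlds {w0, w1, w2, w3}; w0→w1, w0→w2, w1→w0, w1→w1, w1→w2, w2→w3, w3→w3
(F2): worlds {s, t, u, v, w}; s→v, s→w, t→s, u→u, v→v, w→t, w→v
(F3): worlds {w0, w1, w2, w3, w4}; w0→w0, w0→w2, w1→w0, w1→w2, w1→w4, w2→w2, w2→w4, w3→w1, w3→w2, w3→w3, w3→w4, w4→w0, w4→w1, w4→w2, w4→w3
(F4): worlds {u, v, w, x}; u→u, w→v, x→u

This is the axiom for the Euclidean property; its first-order frame correspondent is ∀x ∀y ∀z (Rxy ∧ Rxz → Ryz).
(F1): fails — Rw0w2 and Rw0w1 but not Rw2w1.
(F2): fails — Rsv and Rsw but not Rvw.
(F3): fails — Rw0w2 and Rw0w0 but not Rw2w0.
(F4): fails — Rwv and Rwv but not Rvv.
Valid on no frame.

none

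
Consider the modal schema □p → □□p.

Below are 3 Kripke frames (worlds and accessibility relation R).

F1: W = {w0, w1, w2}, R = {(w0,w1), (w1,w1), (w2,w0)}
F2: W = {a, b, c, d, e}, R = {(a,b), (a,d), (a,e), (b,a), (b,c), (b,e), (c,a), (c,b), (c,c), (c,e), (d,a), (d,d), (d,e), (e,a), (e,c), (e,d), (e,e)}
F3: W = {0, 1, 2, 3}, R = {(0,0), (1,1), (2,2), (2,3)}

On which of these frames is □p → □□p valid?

Frame correspondent (Sahlqvist): ∀x ∀y ∀z (Rxy ∧ Ryz → Rxz) — i.e. transitivity.
F1: fails — Rw2w0 and Rw0w1 but not Rw2w1.
F2: fails — Rbc and Rcb but not Rbb.
F3: condition met.

F3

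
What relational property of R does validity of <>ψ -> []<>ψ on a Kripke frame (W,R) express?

the Euclidean property: forall x forall y forall z (Rxy & Rxz -> Ryz)

Suppose ◇ψ→□◇ψ is valid. Take Rxy, Rxz and set V(ψ)={y}. Then ◇ψ at x, so □◇ψ at x, so ◇ψ at z, so some w with Rzw has ψ; w=y, i.e. Rzy. By symmetry of the argument, Ryz.
Conversely, any frame satisfying forall x forall y forall z (Rxy & Rxz -> Ryz) validates the schema.
Frame condition: forall x forall y forall z (Rxy & Rxz -> Ryz).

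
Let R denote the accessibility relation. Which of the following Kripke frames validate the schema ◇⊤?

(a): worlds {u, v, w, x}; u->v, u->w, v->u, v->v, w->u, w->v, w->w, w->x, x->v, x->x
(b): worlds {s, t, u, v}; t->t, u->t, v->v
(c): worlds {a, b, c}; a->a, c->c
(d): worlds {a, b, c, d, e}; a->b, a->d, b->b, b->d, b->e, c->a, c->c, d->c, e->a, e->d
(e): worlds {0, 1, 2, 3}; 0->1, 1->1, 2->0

(a), (d)

Frame correspondent (Sahlqvist): ∀x ∃y Rxy — i.e. seriality.
(a): ✓.
(b): fails — world s has no successor.
(c): fails — world b has no successor.
(d): ✓.
(e): fails — world 3 has no successor.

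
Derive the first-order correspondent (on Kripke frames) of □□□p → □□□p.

∀x ∀z (xR³z → ∃w (xR³w ∧ z = w))

This is a Sahlqvist (Geach-type) schema ◇^0□^3p → □^3◇^0p.
First-order correspondent: ∀x ∀z (xR³z → ∃w (xR³w ∧ z = w)).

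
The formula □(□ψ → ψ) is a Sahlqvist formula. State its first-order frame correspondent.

Suppose □(□ψ→ψ) is valid. Take Rxy and set V(ψ)={w : Ryw}. Then at y, □ψ holds; since □(□ψ→ψ) at x, □ψ→ψ at y, so ψ at y, i.e. Ryy.
Conversely, any frame satisfying ∀x ∀y (Rxy → Ryy) validates the schema.
Frame condition: ∀x ∀y (Rxy → Ryy).

shift-reflexivity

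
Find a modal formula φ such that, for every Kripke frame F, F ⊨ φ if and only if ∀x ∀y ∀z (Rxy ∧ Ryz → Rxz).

□r → □□r

This is transitivity; the standard corresponding axiom is 4: □r → □□r.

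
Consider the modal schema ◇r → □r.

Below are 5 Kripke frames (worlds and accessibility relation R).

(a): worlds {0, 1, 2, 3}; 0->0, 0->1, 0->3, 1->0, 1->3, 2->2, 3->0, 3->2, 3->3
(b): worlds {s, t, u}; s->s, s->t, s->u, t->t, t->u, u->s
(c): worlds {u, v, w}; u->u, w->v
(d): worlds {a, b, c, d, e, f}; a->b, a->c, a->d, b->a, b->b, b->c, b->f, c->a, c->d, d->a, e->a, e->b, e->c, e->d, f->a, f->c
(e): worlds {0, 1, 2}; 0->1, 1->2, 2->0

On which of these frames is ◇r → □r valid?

(c), (e)

This is the axiom for partial functionality; its first-order frame correspondent is ∀x ∀y ∀z (Rxy ∧ Rxz → y = z).
(a): fails — 0 sees both 0 and 1.
(b): fails — s sees both s and t.
(c): ✓.
(d): fails — a sees both b and c.
(e): ✓.
Valid on: (c), (e).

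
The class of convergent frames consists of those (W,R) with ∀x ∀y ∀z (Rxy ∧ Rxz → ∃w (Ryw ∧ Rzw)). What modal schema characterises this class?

The condition is convergence. The .2 schema ◇□s → □◇s defines it.
Suppose ◇□s→□◇s is valid. Take Rxy, Rxz and set V(s)={w : Ryw}. Then □s at y so ◇□s at x, so □◇s at x, so ◇s at z, giving w with Rzw and Ryw.

◇□s → □◇s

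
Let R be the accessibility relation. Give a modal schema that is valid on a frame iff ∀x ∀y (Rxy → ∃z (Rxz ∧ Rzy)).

□□p → □p

The condition is density. The C4 schema □□p → □p defines it.
Suppose □□p→□p is valid. Take Rxy and set V(p)={w : xR²w}. Then □□p at x, so □p at x, so p at y, i.e. ∃z(Rxz∧Rzy).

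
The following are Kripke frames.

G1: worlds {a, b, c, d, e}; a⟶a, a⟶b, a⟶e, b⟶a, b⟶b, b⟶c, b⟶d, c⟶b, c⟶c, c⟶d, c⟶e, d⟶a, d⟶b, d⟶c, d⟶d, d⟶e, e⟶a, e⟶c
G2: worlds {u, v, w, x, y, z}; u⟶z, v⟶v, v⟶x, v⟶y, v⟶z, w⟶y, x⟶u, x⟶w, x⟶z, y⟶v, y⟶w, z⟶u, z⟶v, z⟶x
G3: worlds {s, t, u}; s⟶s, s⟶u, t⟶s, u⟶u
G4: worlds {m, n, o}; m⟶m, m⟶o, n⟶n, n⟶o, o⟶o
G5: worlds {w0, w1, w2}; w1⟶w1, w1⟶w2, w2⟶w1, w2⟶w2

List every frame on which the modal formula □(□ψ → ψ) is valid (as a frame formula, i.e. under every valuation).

This is the axiom for shift-reflexivity; its first-order frame correspondent is ∀x ∀y (Rxy → Ryy).
G1: fails — Rae but not Ree.
G2: fails — Rxw but not Rww.
G3: condition met.
G4: condition met.
G5: condition met.
Valid on: G3, G4, G5.

G3, G4, G5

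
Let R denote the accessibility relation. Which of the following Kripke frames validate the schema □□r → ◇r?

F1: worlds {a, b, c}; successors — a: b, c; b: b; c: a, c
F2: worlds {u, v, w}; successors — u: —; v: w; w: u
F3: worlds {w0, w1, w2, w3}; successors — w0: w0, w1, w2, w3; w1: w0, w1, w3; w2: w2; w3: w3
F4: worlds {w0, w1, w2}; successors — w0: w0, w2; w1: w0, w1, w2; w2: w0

Frame correspondent (Sahlqvist): ∀x ∃w (xR²w ∧ xRw) — i.e. a generalized confluence (Geach) condition.
F1: ✓.
F2: fails — at u but no t with uR²t and uRt.
F3: ✓.
F4: ✓.

F1, F3, F4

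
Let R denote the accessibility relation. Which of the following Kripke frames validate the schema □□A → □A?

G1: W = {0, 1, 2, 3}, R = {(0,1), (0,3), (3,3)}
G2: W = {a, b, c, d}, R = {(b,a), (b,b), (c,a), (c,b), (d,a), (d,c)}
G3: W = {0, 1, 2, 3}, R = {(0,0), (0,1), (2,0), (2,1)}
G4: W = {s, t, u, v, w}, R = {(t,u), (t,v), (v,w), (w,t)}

Frame correspondent (Sahlqvist): ∀x ∀y (Rxy → ∃z (Rxz ∧ Rzy)) — i.e. density.
G1: fails — R01 but no z with R0z and Rz1.
G2: fails — Rdc but no z with Rdz and Rzc.
G3: holds.
G4: fails — Rtu but no z with Rtz and Rzu.

G3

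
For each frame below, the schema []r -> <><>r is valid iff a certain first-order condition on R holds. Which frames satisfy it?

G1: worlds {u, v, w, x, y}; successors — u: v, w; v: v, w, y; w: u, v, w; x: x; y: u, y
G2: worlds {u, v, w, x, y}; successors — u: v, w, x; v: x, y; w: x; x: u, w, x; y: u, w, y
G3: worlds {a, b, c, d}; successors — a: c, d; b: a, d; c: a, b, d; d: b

G1, G2

Frame correspondent (Sahlqvist): forall x exists w (xRw & x R^2 w) — i.e. a generalized confluence (Geach) condition.
G1: ✓.
G2: ✓.
G3: fails — at d but no w with dRw and dR²w.
Valid on: G1, G2.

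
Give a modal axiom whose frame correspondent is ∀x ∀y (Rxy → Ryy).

□(□r → r)

A defining formula is □(□r → r) (the T□ axiom).
Suppose □(□r→r) is valid. Take Rxy and set V(r)={w : Ryw}. Then at y, □r holds; since □(□r→r) at x, □r→r at y, so r at y, i.e. Ryy.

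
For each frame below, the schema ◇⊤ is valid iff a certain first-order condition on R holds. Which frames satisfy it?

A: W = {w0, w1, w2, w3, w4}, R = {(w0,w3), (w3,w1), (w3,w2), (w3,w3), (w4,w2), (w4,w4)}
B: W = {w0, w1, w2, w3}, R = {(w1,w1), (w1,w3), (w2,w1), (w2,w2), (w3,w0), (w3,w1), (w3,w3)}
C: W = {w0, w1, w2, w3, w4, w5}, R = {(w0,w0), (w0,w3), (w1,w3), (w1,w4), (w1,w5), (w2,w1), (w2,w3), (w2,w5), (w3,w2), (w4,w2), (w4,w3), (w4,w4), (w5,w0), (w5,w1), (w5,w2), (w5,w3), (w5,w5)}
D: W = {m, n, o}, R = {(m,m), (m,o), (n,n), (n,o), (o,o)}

The schema corresponds to seriality: ∀x ∃y Rxy.
A: fails — world w1 has no successor.
B: fails — world w0 has no successor.
C: condition met.
D: condition met.

C, D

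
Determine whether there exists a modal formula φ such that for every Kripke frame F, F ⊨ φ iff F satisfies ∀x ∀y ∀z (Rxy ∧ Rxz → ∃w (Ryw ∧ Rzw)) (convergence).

Yes: it is convergence, defined by the .2 schema ◇□p → □◇p.
Suppose ◇□p→□◇p is valid. Take Rxy, Rxz and set V(p)={w : Ryw}. Then □p at y so ◇□p at x, so □◇p at x, so ◇p at z, giving w with Rzw and Ryw.

Yes, by ◇□p → □◇p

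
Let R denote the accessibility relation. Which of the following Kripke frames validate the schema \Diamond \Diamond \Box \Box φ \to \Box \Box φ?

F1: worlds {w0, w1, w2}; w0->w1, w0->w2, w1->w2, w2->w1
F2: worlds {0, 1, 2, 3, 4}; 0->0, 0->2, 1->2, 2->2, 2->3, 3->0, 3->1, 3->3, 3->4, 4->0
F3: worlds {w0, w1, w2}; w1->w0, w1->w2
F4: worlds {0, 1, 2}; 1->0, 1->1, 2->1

F3

This is the axiom for a generalized confluence (Geach) condition; its first-order frame correspondent is \forall x \forall y \forall z ((x R^2 y \wedge x R^2 z) \to \exists w (y R^2 w \wedge z = w)).
F1: fails — w0R²w1, w0R²w2 but no w with w1R²w and w2=w.
F2: fails — 2R²0, 2R²1 but no w with 0R²w and 1=w.
F3: holds.
F4: fails — 1R²0, 1R²0 but no w with 0R²w and 0=w.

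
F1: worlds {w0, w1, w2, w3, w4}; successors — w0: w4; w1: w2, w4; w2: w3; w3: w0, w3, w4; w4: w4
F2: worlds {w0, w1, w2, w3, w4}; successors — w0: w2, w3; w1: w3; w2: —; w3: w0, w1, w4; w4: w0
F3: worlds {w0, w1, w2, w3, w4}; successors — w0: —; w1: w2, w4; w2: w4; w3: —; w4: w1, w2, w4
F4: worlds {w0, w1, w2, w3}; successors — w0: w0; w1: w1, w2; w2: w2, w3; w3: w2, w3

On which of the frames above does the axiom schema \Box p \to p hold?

Frame correspondent (Sahlqvist): \forall x Rxx — i.e. reflexivity.
F1: fails — world w0 does not see itself.
F2: fails — world w0 does not see itself.
F3: fails — world w0 does not see itself.
F4: holds.
Valid on: F4.

F4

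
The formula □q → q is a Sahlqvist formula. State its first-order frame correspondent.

Suppose □q→q is valid. At any x set V(q)={w : Rxw}. Then □q holds at x, so q holds at x, i.e. Rxx.

reflexivity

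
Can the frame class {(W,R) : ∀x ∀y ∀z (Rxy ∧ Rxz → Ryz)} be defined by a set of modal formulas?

The condition is the Euclidean property. A defining modal formula is ◇q → □◇q.
Suppose ◇q→□◇q is valid. Take Rxy, Rxz and set V(q)={y}. Then ◇q at x, so □◇q at x, so ◇q at z, so some w with Rzw has q; w=y, i.e. Rzy. By symmetry of the argument, Ryz.

Yes, by ◇q → □◇q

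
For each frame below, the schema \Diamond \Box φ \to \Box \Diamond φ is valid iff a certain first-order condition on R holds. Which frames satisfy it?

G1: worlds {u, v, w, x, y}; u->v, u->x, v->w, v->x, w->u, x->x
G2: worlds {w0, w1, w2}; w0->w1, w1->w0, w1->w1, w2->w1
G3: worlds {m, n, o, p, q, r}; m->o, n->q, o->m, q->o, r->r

G2, G3

Frame correspondent (Sahlqvist): \forall x \forall y \forall z (Rxy \wedge Rxz \to \exists w (Ryw \wedge Rzw)) — i.e. convergence.
G1: fails — Rvw and Rvx but w and x have no common successor.
G2: holds.
G3: holds.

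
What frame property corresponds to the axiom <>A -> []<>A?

The Euclidean property

Suppose ◇A→□◇A is valid. Take Rxy, Rxz and set V(A)={y}. Then ◇A at x, so □◇A at x, so ◇A at z, so some w with Rzw has A; w=y, i.e. Rzy. By symmetry of the argument, Ryz.
Conversely, on a frame with the Euclidean property the schema holds at every world under every valuation.
So the correspondent is the Euclidean property.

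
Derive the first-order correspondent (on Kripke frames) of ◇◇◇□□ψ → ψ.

∀x ∀y (xR³y → ∃w (yR²w ∧ x = w))

This is a Sahlqvist (Geach-type) schema ◇^3□^2ψ → □^0◇^0ψ.
First-order correspondent: ∀x ∀y (xR³y → ∃w (yR²w ∧ x = w)).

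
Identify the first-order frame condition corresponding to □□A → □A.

density

Suppose □□A→□A is valid. Take Rxy and set V(A)={w : xR²w}. Then □□A at x, so □A at x, so A at y, i.e. ∃z(Rxz∧Rzy).
The converse is a direct semantic check.
Frame condition: ∀x ∀y (Rxy → ∃z (Rxz ∧ Rzy)).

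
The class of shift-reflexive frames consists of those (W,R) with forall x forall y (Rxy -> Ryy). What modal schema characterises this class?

A defining formula is □(□r → r) (the T□ axiom).
Suppose □(□r→r) is valid. Take Rxy and set V(r)={w : Ryw}. Then at y, □r holds; since □(□r→r) at x, □r→r at y, so r at y, i.e. Ryy.

□(□r → r)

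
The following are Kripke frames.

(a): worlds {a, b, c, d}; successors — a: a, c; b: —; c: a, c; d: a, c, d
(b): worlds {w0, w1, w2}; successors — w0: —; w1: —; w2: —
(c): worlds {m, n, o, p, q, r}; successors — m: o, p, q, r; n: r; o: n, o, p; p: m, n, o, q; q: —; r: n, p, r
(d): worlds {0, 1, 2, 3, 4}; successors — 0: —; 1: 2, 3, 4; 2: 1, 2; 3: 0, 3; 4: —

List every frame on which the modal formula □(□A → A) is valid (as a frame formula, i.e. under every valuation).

The schema corresponds to shift-reflexivity: ∀x ∀y (Rxy → Ryy).
(a): condition met.
(b): condition met.
(c): fails — Ron but not Rnn.
(d): fails — R14 but not R44.

(a), (b)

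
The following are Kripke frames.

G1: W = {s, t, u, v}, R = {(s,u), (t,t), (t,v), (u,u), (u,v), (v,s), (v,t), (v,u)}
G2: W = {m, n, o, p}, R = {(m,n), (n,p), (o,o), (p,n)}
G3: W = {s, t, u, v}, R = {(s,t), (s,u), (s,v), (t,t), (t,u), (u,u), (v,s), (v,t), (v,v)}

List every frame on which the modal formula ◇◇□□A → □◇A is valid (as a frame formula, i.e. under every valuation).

G1, G2

This is the axiom for a generalized confluence (Geach) condition; its first-order frame correspondent is ∀x ∀y ∀z ((xR²y ∧ xRz) → ∃w (yR²w ∧ zRw)).
G1: condition met.
G2: condition met.
G3: fails — sR²u, sRv but no w with uR²w and vRw.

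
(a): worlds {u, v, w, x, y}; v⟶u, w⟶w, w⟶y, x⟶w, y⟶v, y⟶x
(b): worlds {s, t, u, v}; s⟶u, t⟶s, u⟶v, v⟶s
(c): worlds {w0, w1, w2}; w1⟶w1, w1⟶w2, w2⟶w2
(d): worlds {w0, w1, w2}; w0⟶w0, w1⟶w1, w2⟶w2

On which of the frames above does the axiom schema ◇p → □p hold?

This is the axiom for partial functionality; its first-order frame correspondent is ∀x ∀y ∀z (Rxy ∧ Rxz → y = z).
(a): fails — w sees both w and y.
(b): satisfies the condition.
(c): fails — w1 sees both w1 and w2.
(d): satisfies the condition.

(b), (d)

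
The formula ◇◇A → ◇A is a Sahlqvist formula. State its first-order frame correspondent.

Replacing A by ¬A and contraposing gives the equivalent schema □A → □□A.
Suppose □A→□□A is valid. Take Rxy, Ryz and set V(A)={w : Rxw}. Then □A at x, so □□A at x, so □A at y, so A at z, i.e. Rxz.

transitivity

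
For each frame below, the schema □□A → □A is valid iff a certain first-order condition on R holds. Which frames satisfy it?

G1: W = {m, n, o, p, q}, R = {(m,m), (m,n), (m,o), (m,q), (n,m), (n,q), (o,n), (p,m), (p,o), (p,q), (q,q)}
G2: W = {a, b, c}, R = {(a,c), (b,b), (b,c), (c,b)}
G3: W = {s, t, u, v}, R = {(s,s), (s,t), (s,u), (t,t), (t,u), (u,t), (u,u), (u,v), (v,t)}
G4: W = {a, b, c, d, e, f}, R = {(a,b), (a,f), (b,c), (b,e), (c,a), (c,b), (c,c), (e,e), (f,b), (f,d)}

G3

The schema corresponds to density: ∀x ∀y (Rxy → ∃z (Rxz ∧ Rzy)).
G1: fails — Ron but no z with Roz and Rzn.
G2: fails — Rac but no z with Raz and Rzc.
G3: satisfies the condition.
G4: fails — Rfd but no z with Rfz and Rzd.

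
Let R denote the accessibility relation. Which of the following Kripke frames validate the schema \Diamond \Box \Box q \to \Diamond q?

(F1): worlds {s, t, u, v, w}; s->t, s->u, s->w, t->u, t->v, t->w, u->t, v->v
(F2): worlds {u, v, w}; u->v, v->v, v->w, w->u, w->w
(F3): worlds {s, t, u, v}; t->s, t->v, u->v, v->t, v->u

(F2)

This is the axiom for a generalized confluence (Geach) condition; its first-order frame correspondent is \forall x \forall y (xRy \to \exists w (y R^2 w \wedge xRw)).
(F1): fails — sRw but no w* with wR²w* and sRw*.
(F2): condition met.
(F3): fails — tRs but no w with sR²w and tRw.
Valid on: (F2).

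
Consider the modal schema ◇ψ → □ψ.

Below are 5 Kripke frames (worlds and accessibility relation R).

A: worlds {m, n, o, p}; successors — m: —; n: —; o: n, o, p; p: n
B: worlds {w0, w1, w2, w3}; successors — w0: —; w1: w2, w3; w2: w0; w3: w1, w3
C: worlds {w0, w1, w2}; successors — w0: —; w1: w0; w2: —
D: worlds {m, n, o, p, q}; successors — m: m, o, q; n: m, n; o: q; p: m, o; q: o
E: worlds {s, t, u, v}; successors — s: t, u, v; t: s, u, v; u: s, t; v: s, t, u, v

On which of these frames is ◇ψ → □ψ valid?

The schema corresponds to partial functionality: ∀x ∀y ∀z (Rxy ∧ Rxz → y = z).
A: fails — o sees both n and o.
B: fails — w1 sees both w2 and w3.
C: holds.
D: fails — m sees both m and o.
E: fails — s sees both t and u.

C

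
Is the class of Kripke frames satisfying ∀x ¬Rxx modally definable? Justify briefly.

If a class were modally definable it would be closed under surjective bounded morphisms (Goldblatt–Thomason).
The 4-cycle (worlds 0,1,2,3 with 0→1→2→3→0) is irreflexive, and the map sending every world to a single reflexive point • is a surjective bounded morphism (forth: every edge maps to (•,•); back: every world has a successor). So any modal formula valid on the 4-cycle is also valid on the reflexive point, which is not irreflexive.
Hence irreflexivity is not modally definable.

Not modally definable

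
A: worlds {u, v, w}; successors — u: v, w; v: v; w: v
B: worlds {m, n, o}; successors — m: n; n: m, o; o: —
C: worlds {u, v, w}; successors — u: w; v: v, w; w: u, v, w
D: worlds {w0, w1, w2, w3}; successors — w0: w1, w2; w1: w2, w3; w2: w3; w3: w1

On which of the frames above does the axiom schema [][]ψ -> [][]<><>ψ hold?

A, C

The schema corresponds to a generalized confluence (Geach) condition: forall x forall z (x R^2 z -> exists w (x R^2 w & z R^2 w)).
A: condition met.
B: fails — mR²o but no w with mR²w and oR²w.
C: condition met.
D: fails — w0R²w2 but no w with w0R²w and w2R²w.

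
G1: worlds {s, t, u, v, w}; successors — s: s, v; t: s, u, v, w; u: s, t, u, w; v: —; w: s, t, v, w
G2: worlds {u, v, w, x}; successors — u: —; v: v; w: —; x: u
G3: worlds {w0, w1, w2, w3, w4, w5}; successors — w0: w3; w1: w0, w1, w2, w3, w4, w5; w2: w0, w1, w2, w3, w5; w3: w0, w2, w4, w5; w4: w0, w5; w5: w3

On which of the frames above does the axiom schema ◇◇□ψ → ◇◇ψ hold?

This is the axiom for a generalized confluence (Geach) condition; its first-order frame correspondent is ∀x ∀y (xR²y → ∃w (yRw ∧ xR²w)).
G1: fails — sR²v but no w* with vRw* and sR²w*.
G2: satisfies the condition.
G3: fails — w0R²w0 but no w with w0Rw and w0R²w.

G2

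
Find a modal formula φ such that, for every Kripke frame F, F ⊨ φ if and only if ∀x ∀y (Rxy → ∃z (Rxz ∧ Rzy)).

The condition is density. The C4 schema □□p → □p defines it.
Suppose □□p→□p is valid. Take Rxy and set V(p)={w : xR²w}. Then □□p at x, so □p at x, so p at y, i.e. ∃z(Rxz∧Rzy).

□□p → □p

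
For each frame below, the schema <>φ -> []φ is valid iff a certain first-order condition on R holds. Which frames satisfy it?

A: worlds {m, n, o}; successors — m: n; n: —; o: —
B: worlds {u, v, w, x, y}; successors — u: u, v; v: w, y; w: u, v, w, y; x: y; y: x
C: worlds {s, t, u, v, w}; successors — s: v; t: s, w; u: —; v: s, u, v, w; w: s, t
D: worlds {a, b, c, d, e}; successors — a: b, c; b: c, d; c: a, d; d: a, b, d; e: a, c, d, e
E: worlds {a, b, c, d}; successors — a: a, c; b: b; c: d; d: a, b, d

A

This is the axiom for partial functionality; its first-order frame correspondent is forall x forall y forall z (Rxy & Rxz -> y = z).
A: ✓.
B: fails — u sees both u and v.
C: fails — t sees both s and w.
D: fails — a sees both b and c.
E: fails — a sees both a and c.
Valid on: A.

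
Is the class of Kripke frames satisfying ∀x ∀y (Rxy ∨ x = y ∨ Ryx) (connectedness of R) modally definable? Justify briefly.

Any modally definable frame class is closed under disjoint unions.
Take 3 disjoint single-world reflexive frames: each is trivially connected, but their disjoint union has 3 worlds with no edge between distinct components, so it is not connected.
So no modal formula (or set of formulas) defines exactly the connected frames.

Not definable by any modal formula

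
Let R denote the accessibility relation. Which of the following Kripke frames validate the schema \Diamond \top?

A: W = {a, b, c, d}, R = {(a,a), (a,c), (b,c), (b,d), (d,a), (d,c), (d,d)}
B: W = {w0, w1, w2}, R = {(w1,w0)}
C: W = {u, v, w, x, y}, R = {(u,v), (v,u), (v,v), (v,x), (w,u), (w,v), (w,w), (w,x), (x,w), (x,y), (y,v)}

C

Frame correspondent (Sahlqvist): \forall x \exists y Rxy — i.e. seriality.
A: fails — world c has no successor.
B: fails — world w0 has no successor.
C: condition met.
Valid on: C.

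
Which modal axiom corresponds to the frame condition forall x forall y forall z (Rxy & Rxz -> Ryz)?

◇q → □◇q

The condition is the Euclidean property. The 5 schema ◇q → □◇q defines it.
Suppose ◇q→□◇q is valid. Take Rxy, Rxz and set V(q)={y}. Then ◇q at x, so □◇q at x, so ◇q at z, so some w with Rzw has q; w=y, i.e. Rzy. By symmetry of the argument, Ryz.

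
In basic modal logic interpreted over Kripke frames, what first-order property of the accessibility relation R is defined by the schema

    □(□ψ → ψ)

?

This is the T□ axiom.
It corresponds to shift-reflexivity: ∀x ∀y (Rxy → Ryy).

shift-reflexivity: ∀x ∀y (Rxy → Ryy)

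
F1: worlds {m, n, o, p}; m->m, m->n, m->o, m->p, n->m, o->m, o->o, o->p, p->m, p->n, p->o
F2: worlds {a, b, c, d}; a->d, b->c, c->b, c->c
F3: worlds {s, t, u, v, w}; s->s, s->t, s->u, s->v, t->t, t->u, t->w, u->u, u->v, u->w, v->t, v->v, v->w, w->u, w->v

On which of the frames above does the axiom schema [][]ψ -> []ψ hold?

The schema corresponds to density: forall x forall y (Rxy -> exists z (Rxz & Rzy)).
F1: satisfies the condition.
F2: fails — Rad but no z with Raz and Rzd.
F3: satisfies the condition.

F1, F3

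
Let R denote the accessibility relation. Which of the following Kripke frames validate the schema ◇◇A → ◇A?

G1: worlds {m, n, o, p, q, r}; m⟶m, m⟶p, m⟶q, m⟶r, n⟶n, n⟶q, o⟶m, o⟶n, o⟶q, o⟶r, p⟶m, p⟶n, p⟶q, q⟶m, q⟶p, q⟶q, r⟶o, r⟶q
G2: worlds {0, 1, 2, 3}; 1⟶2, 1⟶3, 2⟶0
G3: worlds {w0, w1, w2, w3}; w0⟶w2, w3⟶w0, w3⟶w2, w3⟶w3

Frame correspondent (Sahlqvist): ∀x ∀y ∀z (Rxy ∧ Ryz → Rxz) — i.e. transitivity.
G1: fails — Rom and Rmp but not Rop.
G2: fails — R12 and R20 but not R10.
G3: ✓.

G3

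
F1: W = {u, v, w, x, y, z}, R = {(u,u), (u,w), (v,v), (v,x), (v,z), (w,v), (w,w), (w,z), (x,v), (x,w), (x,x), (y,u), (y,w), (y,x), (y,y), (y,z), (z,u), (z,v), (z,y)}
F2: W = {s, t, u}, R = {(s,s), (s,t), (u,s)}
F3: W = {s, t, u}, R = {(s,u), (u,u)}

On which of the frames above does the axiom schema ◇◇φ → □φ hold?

F3

The schema corresponds to a generalized confluence (Geach) condition: ∀x ∀y ∀z ((xR²y ∧ xRz) → ∃w (y = w ∧ z = w)).
F1: fails — uR²u, uRw but u ≠ w.
F2: fails — sR²s, sRt but s ≠ t.
F3: satisfies the condition.
Valid on: F3.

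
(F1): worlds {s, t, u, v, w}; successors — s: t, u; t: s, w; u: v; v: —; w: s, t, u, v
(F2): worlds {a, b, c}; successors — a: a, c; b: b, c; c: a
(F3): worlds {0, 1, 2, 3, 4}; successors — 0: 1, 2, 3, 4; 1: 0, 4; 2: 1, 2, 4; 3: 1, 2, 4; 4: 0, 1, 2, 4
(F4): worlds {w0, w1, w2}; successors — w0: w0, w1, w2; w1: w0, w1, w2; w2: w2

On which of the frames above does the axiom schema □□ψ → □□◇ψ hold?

(F2), (F3), (F4)

This is the axiom for a generalized confluence (Geach) condition; its first-order frame correspondent is ∀x ∀z (xR²z → ∃w (xR²w ∧ zRw)).
(F1): fails — sR²s but no w* with sR²w* and sRw*.
(F2): condition met.
(F3): condition met.
(F4): condition met.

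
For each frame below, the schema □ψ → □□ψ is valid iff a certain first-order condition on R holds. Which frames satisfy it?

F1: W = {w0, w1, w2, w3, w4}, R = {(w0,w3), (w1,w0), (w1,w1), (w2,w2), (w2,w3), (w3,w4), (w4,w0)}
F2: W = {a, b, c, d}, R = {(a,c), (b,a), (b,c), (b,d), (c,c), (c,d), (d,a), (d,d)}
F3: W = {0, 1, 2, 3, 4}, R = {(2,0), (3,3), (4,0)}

This is the axiom for transitivity; its first-order frame correspondent is ∀x ∀y ∀z (Rxy ∧ Ryz → Rxz).
F1: fails — Rw1w0 and Rw0w3 but not Rw1w3.
F2: fails — Rcd and Rda but not Rca.
F3: holds.
Valid on: F3.

F3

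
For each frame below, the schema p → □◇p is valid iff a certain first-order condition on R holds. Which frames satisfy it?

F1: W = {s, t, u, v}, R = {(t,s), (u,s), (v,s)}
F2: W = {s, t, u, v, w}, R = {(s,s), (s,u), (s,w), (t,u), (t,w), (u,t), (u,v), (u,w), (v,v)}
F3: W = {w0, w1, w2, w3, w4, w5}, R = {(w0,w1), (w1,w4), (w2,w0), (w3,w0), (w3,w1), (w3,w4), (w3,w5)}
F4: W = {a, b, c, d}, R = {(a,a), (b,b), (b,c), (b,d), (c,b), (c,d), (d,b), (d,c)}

F4

The schema corresponds to symmetry: ∀x ∀y (Rxy → Ryx).
F1: fails — Rus but not Rsu.
F2: fails — Ruv but not Rvu.
F3: fails — Rw3w5 but not Rw5w3.
F4: holds.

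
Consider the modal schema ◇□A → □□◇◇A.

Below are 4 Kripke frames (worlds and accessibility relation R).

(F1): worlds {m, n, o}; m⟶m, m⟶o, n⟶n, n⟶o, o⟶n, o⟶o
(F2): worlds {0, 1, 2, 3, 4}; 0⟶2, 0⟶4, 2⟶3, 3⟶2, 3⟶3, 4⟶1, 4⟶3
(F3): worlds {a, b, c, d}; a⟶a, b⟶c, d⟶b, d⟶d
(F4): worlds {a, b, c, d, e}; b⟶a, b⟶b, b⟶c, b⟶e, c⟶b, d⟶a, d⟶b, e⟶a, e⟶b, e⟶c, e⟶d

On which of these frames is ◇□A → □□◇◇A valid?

(F1)

Frame correspondent (Sahlqvist): ∀x ∀y ∀z ((xRy ∧ xR²z) → ∃w (yRw ∧ zR²w)) — i.e. a generalized confluence (Geach) condition.
(F1): condition met.
(F2): fails — 0R2, 0R²1 but no w with 2Rw and 1R²w.
(F3): fails — dRb, dR²b but no w with bRw and bR²w.
(F4): fails — bRa, bR²a but no w with aRw and aR²w.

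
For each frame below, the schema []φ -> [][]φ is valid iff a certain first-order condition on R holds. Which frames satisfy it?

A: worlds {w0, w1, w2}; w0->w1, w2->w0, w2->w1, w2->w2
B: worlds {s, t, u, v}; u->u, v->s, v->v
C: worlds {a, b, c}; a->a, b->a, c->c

A, B, C

The schema corresponds to transitivity: forall x forall y forall z (Rxy & Ryz -> Rxz).
A: satisfies the condition.
B: satisfies the condition.
C: satisfies the condition.
Valid on: A, B, C.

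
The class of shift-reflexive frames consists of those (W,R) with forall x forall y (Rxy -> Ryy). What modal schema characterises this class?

A defining formula is □(□ψ → ψ) (the T□ axiom).
Suppose □(□ψ→ψ) is valid. Take Rxy and set V(ψ)={w : Ryw}. Then at y, □ψ holds; since □(□ψ→ψ) at x, □ψ→ψ at y, so ψ at y, i.e. Ryy.

□(□ψ → ψ)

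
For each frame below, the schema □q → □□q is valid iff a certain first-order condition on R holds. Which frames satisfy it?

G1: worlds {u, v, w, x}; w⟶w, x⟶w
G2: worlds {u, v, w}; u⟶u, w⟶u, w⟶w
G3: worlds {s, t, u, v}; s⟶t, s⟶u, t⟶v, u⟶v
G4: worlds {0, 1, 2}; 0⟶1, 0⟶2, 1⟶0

G1, G2

Frame correspondent (Sahlqvist): ∀x ∀y ∀z (Rxy ∧ Ryz → Rxz) — i.e. transitivity.
G1: satisfies the condition.
G2: satisfies the condition.
G3: fails — Rsu and Ruv but not Rsv.
G4: fails — R01 and R10 but not R00.
Valid on: G1, G2.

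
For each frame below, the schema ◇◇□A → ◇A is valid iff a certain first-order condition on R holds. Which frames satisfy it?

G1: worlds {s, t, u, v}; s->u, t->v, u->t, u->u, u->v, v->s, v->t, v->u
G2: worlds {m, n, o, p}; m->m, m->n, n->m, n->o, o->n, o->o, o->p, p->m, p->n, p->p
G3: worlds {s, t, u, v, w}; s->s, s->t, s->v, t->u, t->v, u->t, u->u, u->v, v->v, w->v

G2, G3

The schema corresponds to a generalized confluence (Geach) condition: ∀x ∀y (xR²y → ∃w (yRw ∧ xRw)).
G1: fails — sR²t but no w with tRw and sRw.
G2: satisfies the condition.
G3: satisfies the condition.
Valid on: G2, G3.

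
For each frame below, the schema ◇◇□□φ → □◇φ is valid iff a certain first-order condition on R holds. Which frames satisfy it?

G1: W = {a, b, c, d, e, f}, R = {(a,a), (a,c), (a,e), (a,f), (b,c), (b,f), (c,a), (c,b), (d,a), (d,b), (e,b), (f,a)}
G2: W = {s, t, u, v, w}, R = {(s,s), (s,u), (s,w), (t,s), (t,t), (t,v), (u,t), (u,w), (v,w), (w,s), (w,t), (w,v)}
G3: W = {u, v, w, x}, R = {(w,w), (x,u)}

G3

Frame correspondent (Sahlqvist): ∀x ∀y ∀z ((xR²y ∧ xRz) → ∃w (yR²w ∧ zRw)) — i.e. a generalized confluence (Geach) condition.
G1: fails — aR²c, aRe but no w with cR²w and eRw.
G2: fails — tR²u, tRv but no w* with uR²w* and vRw*.
G3: holds.
Valid on: G3.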